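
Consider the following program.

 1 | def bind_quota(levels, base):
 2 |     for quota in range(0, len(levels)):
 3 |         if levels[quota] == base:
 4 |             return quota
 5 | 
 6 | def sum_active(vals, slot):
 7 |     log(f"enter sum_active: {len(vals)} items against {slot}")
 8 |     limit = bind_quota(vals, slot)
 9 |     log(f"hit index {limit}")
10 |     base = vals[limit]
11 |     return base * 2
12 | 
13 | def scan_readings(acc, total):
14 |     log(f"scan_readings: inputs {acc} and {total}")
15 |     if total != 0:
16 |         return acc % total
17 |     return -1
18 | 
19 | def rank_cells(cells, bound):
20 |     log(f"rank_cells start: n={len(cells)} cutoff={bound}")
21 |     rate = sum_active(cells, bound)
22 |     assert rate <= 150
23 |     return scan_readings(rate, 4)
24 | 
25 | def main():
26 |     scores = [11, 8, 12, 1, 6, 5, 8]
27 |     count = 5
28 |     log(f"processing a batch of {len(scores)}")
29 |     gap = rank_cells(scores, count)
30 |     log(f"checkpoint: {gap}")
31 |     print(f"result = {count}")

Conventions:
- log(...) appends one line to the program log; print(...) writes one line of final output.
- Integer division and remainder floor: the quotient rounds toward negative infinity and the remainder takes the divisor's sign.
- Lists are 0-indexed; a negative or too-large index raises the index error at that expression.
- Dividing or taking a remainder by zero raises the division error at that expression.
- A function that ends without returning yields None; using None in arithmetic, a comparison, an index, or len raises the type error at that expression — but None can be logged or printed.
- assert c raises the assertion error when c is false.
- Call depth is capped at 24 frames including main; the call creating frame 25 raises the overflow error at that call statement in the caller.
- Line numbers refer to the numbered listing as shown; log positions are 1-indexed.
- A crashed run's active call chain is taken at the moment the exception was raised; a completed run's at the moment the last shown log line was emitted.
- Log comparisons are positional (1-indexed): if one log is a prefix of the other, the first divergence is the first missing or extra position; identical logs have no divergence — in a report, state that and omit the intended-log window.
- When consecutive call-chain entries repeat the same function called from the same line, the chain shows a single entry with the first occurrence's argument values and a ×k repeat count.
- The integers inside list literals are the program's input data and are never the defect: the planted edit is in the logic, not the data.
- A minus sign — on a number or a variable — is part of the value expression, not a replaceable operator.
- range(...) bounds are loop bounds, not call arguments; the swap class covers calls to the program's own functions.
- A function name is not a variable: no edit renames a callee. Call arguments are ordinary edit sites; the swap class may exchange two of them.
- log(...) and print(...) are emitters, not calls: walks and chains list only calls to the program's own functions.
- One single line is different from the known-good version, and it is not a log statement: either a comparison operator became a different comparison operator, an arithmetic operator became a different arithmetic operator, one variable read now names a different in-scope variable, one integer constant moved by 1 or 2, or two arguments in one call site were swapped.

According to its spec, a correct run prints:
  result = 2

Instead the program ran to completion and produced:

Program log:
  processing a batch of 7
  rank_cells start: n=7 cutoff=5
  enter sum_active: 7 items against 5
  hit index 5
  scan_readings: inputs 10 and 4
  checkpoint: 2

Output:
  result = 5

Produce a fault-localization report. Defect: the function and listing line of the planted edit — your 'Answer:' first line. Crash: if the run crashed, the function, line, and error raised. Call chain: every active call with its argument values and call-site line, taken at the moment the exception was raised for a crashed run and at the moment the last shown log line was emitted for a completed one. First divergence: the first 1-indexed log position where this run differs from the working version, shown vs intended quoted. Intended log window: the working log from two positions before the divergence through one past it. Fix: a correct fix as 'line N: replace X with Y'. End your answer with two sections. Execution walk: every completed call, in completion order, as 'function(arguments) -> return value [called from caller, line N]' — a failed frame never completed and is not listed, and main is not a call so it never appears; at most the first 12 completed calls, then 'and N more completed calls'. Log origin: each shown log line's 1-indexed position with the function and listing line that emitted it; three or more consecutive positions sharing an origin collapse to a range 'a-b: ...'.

Answer: the defect is in main at line 31.
Key observation: Every logged value matches the working version; the printed result is what differs.
Call chain: main.
First divergence: none — the logs agree in full.
Execution walk:
  bind_quota([11, 8, 12, 1, 6, 5, 8], 5) -> 5  [called from sum_active, line 8]
  sum_active([11, 8, 12, 1, 6, 5, 8], 5) -> 10  [called from rank_cells, line 21]
  scan_readings(10, 4) -> 2  [called from rank_cells, line 23]
  rank_cells([11, 8, 12, 1, 6, 5, 8], 5) -> 2  [called from main, line 29]
Origin of each log line:
  1: from main, line 28
  2: from rank_cells, line 20
  3: from sum_active, line 7
  4: from sum_active, line 9
  5: from scan_readings, line 14
  6: from main, line 30
A correct fix: line 31: replace `count` with `gap`.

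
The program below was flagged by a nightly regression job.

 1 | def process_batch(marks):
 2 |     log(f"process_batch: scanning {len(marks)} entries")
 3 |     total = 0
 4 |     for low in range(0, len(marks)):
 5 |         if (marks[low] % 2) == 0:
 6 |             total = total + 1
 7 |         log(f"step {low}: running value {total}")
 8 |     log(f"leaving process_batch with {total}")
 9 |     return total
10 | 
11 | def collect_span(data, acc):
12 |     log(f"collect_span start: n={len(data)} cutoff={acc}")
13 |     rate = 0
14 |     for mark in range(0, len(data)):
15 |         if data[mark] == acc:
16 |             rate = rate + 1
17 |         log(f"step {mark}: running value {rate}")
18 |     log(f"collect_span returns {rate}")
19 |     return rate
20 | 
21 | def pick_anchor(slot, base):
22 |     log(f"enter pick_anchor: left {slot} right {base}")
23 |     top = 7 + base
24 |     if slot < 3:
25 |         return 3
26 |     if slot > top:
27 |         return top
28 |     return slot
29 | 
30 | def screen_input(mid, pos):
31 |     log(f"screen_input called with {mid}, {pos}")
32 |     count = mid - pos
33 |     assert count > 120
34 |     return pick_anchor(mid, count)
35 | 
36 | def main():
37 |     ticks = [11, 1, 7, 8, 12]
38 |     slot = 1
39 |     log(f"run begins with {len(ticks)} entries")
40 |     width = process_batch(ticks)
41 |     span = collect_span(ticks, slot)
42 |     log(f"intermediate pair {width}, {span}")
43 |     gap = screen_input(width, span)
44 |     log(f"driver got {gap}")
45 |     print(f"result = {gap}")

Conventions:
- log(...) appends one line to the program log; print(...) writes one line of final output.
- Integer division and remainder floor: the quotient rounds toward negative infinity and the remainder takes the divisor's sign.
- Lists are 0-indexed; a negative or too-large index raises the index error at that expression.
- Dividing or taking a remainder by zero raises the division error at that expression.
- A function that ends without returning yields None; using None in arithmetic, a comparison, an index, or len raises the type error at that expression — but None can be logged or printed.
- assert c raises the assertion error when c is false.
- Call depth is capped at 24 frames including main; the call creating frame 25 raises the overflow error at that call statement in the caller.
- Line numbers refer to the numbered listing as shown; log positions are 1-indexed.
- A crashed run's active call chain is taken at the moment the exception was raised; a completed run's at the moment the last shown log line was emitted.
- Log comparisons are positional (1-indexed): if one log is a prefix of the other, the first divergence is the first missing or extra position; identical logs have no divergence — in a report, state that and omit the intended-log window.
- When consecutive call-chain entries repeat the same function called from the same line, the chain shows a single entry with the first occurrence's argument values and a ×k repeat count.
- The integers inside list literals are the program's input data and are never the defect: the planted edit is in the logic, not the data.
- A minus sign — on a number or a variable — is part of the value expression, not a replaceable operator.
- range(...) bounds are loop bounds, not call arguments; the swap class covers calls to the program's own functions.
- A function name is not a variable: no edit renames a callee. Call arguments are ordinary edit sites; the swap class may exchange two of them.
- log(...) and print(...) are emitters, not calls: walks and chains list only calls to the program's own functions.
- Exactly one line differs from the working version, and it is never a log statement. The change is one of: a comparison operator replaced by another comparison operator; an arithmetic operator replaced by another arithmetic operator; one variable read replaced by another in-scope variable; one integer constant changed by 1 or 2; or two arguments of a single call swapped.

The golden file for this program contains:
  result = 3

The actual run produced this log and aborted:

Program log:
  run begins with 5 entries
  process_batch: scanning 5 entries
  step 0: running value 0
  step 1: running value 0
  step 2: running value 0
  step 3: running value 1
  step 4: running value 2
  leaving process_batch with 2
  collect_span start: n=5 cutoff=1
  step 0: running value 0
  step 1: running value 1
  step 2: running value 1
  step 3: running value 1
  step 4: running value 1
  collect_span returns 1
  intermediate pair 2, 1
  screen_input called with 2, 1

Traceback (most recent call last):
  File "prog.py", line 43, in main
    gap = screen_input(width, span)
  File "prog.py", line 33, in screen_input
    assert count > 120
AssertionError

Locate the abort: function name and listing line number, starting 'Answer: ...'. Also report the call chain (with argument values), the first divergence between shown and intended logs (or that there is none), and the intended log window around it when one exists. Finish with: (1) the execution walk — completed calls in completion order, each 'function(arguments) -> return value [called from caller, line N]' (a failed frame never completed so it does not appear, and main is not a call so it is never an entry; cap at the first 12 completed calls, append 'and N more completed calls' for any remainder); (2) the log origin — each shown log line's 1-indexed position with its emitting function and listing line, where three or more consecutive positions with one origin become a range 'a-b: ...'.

Answer: the error was raised in screen_input, line 33.
Key fact: The faulty run's log stops after 17 lines; the working version's next line would be 'enter pick_anchor: left 2 right 1'.
Call chain: main -> screen_input(2, 1) (called at line 43).
First divergence: position 18; the shown log stops at 17 lines while the working version next logs 'enter pick_anchor: left 2 right 1'.
Intended log window:
  16: intermediate pair 2, 1
  17: screen_input called with 2, 1
  18: enter pick_anchor: left 2 right 1
  19: driver got 3
Execution walk:
  process_batch([11, 1, 7, 8, 12]) -> 2  [called from main, line 40]
  collect_span([11, 1, 7, 8, 12], 1) -> 1  [called from main, line 41]
Log line origins:
  1: logged in main at line 39
  2: logged in process_batch at line 2
  3-7: logged in process_batch at line 7
  8: logged in process_batch at line 8
  9: logged in collect_span at line 12
  10-14: logged in collect_span at line 17
  15: logged in collect_span at line 18
  16: logged in main at line 42
  17: logged in screen_input at line 31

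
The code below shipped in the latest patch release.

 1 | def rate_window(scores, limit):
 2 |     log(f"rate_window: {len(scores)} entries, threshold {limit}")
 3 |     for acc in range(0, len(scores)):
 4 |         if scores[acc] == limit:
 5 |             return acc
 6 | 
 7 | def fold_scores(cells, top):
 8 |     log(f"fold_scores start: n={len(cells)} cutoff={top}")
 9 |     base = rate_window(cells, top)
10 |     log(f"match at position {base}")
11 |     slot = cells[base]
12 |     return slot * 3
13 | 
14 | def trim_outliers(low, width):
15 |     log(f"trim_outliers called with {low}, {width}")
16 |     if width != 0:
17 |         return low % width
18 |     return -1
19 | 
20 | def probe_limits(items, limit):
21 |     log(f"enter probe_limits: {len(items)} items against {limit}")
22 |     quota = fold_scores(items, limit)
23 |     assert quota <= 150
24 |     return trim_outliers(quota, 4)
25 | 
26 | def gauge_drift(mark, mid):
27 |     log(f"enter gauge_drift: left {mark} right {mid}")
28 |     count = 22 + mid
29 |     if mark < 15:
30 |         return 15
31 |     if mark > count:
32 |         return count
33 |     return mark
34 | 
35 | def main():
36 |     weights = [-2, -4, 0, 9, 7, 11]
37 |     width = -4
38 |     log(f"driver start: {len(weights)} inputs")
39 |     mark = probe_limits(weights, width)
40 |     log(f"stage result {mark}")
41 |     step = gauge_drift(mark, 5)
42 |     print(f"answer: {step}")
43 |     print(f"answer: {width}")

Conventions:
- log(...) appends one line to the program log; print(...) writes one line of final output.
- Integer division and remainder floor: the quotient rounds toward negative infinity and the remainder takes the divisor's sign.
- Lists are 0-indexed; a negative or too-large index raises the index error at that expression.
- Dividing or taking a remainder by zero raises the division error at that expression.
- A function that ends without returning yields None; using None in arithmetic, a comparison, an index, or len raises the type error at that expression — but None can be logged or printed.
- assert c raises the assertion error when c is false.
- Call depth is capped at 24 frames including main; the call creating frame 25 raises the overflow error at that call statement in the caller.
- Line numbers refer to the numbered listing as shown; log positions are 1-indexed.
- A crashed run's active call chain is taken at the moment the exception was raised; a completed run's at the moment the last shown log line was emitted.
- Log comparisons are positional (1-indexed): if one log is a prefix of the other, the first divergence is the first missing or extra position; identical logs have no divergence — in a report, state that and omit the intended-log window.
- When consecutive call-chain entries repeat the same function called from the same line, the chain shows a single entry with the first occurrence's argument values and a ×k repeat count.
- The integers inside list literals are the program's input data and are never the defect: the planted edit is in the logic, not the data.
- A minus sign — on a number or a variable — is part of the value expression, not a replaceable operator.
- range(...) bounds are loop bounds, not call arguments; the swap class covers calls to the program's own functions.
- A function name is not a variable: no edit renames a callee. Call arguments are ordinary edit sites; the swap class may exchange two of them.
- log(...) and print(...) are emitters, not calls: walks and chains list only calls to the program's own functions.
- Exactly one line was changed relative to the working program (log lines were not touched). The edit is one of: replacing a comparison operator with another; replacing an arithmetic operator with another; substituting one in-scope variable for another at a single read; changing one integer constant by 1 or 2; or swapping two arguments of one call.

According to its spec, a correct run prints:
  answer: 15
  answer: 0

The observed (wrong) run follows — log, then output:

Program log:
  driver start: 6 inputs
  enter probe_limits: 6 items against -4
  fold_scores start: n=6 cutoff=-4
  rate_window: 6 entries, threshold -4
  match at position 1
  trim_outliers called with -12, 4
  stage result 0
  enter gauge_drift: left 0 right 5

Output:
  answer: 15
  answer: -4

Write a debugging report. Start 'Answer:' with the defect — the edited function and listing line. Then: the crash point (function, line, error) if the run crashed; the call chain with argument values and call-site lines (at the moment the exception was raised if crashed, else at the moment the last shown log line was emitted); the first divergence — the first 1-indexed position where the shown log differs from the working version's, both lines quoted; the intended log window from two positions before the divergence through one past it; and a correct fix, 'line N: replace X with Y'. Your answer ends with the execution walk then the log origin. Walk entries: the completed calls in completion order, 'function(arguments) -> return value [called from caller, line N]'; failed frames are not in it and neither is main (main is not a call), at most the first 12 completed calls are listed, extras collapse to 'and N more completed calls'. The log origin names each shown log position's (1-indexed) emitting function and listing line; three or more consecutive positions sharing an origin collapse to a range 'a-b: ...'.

Answer: the defect is in main at line 43.
The tell: Nothing in the log betrays the bug — only the output does.
Call chain: main -> gauge_drift(0, 5) (called at line 41).
First divergence: there is none — every log position agrees.
Execution walk:
  rate_window([-2, -4, 0, 9, 7, 11], -4) -> 1  [called from fold_scores, line 9]
  fold_scores([-2, -4, 0, 9, 7, 11], -4) -> -12  [called from probe_limits, line 22]
  trim_outliers(-12, 4) -> 0  [called from probe_limits, line 24]
  probe_limits([-2, -4, 0, 9, 7, 11], -4) -> 0  [called from main, line 39]
  gauge_drift(0, 5) -> 15  [called from main, line 41]
Log origin:
  1: from main, line 38
  2: from probe_limits, line 21
  3: from fold_scores, line 8
  4: from rate_window, line 2
  5: from fold_scores, line 10
  6: from trim_outliers, line 15
  7: from main, line 40
  8: from gauge_drift, line 27
A correct fix: line 43: replace `width` with `mark`.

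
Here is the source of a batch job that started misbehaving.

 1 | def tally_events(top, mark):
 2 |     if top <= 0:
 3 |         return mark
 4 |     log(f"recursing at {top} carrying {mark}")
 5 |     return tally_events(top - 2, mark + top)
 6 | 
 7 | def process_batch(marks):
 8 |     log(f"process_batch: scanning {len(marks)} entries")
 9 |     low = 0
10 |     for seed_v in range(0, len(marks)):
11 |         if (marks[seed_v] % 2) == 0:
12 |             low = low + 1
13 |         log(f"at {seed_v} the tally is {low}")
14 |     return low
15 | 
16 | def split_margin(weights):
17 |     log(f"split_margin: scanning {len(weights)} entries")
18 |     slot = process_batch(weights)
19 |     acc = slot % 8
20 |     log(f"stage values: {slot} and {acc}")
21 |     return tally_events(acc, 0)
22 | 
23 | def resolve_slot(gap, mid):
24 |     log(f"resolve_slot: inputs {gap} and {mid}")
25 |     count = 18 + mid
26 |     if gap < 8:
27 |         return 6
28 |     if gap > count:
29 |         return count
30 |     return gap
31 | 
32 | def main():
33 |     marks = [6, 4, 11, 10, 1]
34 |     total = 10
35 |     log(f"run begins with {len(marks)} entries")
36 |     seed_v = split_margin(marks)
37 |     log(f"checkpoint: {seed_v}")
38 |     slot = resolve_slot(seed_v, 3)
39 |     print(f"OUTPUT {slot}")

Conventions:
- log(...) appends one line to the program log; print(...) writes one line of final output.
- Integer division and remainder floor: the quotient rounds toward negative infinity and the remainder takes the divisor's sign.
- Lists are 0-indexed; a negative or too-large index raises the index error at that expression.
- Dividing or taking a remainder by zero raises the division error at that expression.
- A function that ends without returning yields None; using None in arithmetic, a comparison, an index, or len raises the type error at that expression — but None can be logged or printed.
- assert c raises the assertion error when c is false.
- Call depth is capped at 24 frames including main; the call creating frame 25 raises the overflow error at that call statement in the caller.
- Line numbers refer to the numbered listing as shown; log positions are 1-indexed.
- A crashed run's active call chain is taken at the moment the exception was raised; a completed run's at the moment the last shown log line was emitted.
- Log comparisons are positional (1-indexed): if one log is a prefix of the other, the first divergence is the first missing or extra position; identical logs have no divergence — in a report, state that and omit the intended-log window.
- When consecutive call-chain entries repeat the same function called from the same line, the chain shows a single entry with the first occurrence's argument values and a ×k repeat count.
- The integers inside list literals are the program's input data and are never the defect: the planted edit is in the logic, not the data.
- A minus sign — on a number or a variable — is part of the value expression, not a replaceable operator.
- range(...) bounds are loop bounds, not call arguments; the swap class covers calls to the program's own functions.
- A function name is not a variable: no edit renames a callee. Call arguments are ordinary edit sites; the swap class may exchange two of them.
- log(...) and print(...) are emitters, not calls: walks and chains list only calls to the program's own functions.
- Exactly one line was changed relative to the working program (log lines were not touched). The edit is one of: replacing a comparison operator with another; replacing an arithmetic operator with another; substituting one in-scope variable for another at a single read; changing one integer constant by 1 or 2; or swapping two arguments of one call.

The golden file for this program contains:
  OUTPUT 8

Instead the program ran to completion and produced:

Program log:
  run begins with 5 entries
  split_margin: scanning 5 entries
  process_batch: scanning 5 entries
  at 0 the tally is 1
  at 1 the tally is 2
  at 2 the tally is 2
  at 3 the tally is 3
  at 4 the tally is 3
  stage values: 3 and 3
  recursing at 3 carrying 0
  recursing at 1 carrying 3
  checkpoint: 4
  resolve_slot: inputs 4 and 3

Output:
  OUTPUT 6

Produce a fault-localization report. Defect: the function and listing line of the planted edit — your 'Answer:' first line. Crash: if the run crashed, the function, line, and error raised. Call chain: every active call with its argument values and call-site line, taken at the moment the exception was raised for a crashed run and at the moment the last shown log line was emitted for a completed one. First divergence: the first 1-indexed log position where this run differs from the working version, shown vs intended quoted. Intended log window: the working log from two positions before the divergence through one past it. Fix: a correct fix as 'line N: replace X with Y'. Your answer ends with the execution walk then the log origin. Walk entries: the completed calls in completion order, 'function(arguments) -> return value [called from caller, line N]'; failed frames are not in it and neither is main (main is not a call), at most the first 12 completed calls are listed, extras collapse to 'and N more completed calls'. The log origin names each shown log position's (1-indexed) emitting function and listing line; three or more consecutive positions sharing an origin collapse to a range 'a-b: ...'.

Answer: the defect is in resolve_slot at line 27.
The tell: Every logged value matches the working version; the printed result is what differs.
Call chain: main -> resolve_slot(4, 3) (called at line 38).
First divergence: none (the log streams are identical).
Execution walk:
  process_batch([6, 4, 11, 10, 1]) -> 3  [called from split_margin, line 18]
  tally_events(-1, 4) -> 4  [called from tally_events, line 5]
  tally_events(1, 3) -> 4  [called from tally_events, line 5]
  tally_events(3, 0) -> 4  [called from split_margin, line 21]
  split_margin([6, 4, 11, 10, 1]) -> 4  [called from main, line 36]
  resolve_slot(4, 3) -> 6  [called from main, line 38]
Log line origins:
  1: logged in main at line 35
  2: logged in split_margin at line 17
  3: logged in process_batch at line 8
  4-8: logged in process_batch at line 13
  9: logged in split_margin at line 20
  10: logged in tally_events at line 4
  11: logged in tally_events at line 4
  12: logged in main at line 37
  13: logged in resolve_slot at line 24
A correct fix: line 27: replace `6` with `8`.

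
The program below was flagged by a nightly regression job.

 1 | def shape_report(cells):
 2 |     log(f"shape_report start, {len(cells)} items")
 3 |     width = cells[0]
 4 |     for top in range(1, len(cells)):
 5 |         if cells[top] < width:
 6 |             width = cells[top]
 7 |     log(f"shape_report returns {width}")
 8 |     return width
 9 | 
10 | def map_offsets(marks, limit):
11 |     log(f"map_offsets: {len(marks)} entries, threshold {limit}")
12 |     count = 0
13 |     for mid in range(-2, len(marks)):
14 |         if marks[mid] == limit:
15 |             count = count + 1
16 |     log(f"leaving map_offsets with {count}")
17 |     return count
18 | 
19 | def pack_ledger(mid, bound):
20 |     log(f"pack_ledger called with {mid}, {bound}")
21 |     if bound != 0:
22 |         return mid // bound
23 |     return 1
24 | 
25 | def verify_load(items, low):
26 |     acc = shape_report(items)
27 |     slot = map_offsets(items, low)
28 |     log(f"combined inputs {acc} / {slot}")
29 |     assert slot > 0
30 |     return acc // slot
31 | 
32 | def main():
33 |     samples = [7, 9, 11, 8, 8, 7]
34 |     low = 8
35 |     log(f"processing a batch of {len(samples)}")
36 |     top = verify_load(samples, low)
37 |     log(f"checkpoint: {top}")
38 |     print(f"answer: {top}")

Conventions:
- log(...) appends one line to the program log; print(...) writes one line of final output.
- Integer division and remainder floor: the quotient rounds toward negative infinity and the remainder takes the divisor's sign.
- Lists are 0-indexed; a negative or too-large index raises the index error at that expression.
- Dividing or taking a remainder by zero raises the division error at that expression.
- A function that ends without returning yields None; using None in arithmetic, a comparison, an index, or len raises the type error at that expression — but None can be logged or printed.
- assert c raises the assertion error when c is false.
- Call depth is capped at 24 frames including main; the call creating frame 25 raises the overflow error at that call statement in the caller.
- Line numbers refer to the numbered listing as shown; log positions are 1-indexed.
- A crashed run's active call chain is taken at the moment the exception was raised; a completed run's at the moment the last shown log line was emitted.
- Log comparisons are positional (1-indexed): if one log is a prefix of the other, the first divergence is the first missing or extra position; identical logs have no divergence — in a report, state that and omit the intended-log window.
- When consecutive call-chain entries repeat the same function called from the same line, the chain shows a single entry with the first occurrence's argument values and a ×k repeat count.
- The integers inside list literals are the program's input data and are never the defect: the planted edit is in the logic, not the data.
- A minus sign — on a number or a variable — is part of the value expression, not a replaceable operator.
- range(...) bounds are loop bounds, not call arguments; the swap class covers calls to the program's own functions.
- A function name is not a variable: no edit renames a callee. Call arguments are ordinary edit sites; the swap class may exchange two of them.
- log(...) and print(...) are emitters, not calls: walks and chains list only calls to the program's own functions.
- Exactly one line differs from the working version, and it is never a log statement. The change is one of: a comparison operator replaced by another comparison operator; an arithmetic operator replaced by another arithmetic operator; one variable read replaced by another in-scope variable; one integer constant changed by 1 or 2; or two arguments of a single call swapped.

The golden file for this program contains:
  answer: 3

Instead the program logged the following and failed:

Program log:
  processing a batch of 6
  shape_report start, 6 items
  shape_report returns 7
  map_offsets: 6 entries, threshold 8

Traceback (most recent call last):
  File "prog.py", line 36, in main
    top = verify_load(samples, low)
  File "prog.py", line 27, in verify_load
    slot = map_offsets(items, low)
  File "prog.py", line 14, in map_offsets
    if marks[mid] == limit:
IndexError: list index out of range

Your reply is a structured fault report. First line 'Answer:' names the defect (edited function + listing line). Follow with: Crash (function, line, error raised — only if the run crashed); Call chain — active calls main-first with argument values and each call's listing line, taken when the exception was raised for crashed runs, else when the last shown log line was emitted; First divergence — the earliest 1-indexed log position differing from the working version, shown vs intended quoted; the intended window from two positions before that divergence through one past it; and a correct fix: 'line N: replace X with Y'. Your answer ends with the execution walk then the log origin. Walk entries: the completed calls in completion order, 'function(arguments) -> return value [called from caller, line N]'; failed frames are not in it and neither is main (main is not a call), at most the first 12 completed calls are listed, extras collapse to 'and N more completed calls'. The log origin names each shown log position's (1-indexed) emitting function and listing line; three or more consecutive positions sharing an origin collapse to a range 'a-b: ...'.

Answer: the defect is in map_offsets at line 13.
Core observation: The faulty run's log stops after 4 lines; the working version's next line would be 'leaving map_offsets with 2'.
Crash: map_offsets, line 14, IndexError.
Call chain: main -> verify_load([7, 9, 11, 8, 8, 7], 8) (called at line 36) -> map_offsets([7, 9, 11, 8, 8, 7], 8) (called at line 27).
First divergence: position 5 — after 4 matching lines the faulty run goes silent; intended next line 'leaving map_offsets with 2'.
Intended log window:
  3: shape_report returns 7
  4: map_offsets: 6 entries, threshold 8
  5: leaving map_offsets with 2
  6: combined inputs 7 / 2
Execution walk:
  shape_report([7, 9, 11, 8, 8, 7]) -> 7  [called from verify_load, line 26]
Log origins:
  1: from main, line 35
  2: from shape_report, line 2
  3: from shape_report, line 7
  4: from map_offsets, line 11
A correct fix: line 13: replace `-2` with `0`.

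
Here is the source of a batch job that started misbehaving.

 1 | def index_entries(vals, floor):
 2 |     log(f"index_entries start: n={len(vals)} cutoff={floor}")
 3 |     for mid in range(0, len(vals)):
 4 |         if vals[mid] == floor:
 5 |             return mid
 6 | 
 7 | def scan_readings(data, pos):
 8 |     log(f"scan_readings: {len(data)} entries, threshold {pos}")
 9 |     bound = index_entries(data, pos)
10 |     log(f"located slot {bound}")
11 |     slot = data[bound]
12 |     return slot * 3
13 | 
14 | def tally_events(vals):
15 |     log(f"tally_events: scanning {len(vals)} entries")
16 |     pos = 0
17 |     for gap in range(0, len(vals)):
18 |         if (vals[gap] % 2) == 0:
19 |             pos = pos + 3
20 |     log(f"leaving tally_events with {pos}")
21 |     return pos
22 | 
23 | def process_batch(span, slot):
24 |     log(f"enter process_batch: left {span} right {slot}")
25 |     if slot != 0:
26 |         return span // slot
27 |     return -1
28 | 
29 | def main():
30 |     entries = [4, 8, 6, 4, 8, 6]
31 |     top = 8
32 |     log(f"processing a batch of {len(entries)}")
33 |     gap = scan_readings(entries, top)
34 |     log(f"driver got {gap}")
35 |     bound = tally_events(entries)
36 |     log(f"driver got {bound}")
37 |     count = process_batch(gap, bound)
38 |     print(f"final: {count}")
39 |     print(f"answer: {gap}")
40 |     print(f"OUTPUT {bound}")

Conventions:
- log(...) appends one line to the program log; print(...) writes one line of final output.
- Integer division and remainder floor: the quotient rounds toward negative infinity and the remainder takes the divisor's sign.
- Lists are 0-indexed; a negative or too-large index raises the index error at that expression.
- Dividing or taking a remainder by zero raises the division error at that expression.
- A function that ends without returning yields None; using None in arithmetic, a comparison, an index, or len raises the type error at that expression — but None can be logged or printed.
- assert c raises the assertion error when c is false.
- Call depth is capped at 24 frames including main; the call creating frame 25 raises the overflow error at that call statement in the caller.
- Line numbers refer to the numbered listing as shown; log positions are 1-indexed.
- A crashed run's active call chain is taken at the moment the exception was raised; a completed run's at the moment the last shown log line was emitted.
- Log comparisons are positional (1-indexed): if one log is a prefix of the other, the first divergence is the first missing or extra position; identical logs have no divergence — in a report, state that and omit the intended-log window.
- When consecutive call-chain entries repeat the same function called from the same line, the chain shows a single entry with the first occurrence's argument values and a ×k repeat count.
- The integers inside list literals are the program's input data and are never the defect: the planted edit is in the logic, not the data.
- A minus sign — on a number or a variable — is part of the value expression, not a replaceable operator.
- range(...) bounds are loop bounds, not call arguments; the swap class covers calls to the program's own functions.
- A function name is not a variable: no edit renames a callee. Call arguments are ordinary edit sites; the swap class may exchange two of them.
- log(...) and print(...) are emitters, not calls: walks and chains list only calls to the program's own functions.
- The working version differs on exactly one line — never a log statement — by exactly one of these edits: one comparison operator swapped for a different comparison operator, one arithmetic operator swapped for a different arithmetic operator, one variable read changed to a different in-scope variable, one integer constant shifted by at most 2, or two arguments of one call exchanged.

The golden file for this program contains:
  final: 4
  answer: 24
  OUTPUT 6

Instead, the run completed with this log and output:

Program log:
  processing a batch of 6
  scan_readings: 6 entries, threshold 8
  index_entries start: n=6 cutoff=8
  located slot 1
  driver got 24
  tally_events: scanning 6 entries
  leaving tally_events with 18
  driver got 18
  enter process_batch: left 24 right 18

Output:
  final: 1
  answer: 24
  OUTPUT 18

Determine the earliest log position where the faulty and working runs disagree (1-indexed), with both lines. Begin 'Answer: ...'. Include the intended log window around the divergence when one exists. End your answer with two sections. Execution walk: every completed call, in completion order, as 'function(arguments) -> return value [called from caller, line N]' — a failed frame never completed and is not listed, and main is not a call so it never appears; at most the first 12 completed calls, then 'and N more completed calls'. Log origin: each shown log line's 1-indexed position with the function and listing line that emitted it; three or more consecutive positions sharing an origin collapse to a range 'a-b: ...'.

Answer: position 7 — the shown line 'leaving tally_events with 18' should read 'leaving tally_events with 6'.
Intended log window:
  5: driver got 24
  6: tally_events: scanning 6 entries
  7: leaving tally_events with 6
  8: driver got 6
Execution walk:
  index_entries([4, 8, 6, 4, 8, 6], 8) -> 1  [called from scan_readings, line 9]
  scan_readings([4, 8, 6, 4, 8, 6], 8) -> 24  [called from main, line 33]
  tally_events([4, 8, 6, 4, 8, 6]) -> 18  [called from main, line 35]
  process_batch(24, 18) -> 1  [called from main, line 37]
Log origin:
  1: emitted by main (line 32)
  2: emitted by scan_readings (line 8)
  3: emitted by index_entries (line 2)
  4: emitted by scan_readings (line 10)
  5: emitted by main (line 34)
  6: emitted by tally_events (line 15)
  7: emitted by tally_events (line 20)
  8: emitted by main (line 36)
  9: emitted by process_batch (line 24)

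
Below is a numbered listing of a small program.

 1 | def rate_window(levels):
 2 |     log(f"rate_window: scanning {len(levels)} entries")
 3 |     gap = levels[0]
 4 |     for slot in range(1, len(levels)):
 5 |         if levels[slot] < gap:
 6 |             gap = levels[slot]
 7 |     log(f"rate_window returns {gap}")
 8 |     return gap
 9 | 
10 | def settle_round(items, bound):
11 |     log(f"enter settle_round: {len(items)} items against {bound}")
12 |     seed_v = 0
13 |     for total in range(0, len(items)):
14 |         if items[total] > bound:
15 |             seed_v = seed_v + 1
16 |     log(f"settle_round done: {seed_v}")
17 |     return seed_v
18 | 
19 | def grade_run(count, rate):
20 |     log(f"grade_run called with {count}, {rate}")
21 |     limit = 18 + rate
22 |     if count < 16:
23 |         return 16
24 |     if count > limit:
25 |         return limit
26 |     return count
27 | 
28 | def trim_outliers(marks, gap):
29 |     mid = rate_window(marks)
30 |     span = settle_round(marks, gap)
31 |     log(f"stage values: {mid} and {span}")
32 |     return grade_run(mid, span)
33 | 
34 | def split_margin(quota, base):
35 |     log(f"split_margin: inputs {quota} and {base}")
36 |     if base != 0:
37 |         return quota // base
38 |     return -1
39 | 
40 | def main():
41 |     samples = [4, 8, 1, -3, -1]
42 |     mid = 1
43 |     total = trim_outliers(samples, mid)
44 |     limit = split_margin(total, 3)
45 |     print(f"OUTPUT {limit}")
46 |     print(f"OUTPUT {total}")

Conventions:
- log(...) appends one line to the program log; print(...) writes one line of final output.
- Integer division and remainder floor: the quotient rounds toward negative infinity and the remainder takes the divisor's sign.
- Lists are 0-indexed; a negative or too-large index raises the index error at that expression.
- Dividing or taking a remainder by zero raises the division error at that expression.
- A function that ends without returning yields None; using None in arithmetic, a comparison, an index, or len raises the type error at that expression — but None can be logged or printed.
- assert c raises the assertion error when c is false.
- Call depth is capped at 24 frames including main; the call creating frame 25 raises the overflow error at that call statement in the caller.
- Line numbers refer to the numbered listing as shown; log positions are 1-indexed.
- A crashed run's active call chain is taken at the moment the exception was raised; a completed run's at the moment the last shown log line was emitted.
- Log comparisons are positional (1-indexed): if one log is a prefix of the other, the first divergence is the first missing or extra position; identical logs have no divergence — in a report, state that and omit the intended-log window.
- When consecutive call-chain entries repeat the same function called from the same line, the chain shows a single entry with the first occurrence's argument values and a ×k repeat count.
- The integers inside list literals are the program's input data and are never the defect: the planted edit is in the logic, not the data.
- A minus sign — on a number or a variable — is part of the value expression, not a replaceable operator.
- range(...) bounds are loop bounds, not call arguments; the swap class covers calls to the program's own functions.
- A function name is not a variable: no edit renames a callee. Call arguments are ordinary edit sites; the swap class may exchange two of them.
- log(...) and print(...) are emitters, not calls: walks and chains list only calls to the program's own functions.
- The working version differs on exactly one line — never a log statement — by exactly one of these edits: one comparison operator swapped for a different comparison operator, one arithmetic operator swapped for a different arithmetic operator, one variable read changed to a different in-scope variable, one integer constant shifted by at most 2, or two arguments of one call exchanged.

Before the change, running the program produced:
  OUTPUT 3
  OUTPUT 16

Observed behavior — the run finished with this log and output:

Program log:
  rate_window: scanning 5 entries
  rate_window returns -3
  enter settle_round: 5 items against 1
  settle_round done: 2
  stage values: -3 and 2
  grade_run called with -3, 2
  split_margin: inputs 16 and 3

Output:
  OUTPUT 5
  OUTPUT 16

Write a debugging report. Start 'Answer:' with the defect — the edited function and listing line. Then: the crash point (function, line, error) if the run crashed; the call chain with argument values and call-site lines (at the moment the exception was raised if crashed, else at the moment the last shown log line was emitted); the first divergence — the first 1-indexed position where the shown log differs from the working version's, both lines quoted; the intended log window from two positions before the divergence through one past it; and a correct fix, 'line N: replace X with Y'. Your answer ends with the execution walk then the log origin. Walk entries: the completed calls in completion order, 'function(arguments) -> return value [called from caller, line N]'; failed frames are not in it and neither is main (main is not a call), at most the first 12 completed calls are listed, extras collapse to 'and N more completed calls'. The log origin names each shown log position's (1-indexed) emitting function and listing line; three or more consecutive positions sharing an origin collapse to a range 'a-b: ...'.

Answer: the defect is in main at line 44.
Core observation: At log position 7 the runs split — shown 'split_margin: inputs 16 and 3', but the working version logs 'split_margin: inputs 16 and 5'.
Call chain: main -> split_margin(16, 3) (called at line 44).
First divergence: position 7 — the shown line 'split_margin: inputs 16 and 3' should read 'split_margin: inputs 16 and 5'.
Intended log window:
  5: stage values: -3 and 2
  6: grade_run called with -3, 2
  7: split_margin: inputs 16 and 5
Execution walk:
  rate_window([4, 8, 1, -3, -1]) -> -3  [called from trim_outliers, line 29]
  settle_round([4, 8, 1, -3, -1], 1) -> 2  [called from trim_outliers, line 30]
  grade_run(-3, 2) -> 16  [called from trim_outliers, line 32]
  trim_outliers([4, 8, 1, -3, -1], 1) -> 16  [called from main, line 43]
  split_margin(16, 3) -> 5  [called from main, line 44]
Log line origins:
  1 — rate_window, line 2
  2 — rate_window, line 7
  3 — settle_round, line 11
  4 — settle_round, line 16
  5 — trim_outliers, line 31
  6 — grade_run, line 20
  7 — split_margin, line 35
A correct fix: line 44: replace `3` with `5`.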